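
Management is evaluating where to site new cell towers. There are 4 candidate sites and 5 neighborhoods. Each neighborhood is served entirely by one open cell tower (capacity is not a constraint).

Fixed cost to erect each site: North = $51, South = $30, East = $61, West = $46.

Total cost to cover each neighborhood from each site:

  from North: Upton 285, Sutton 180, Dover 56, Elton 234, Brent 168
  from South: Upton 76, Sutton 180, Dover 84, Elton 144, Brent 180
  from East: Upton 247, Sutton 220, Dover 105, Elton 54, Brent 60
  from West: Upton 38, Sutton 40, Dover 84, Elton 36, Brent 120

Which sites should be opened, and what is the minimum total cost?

For any fixed open set, each neighborhood goes to its cheapest open site; total = fixed + service.
{West}: Upton→West 38, Sutton→West 40, Dover→West 84, Elton→West 36, Brent→West 120. Service 318; fixed 46; total 364.
{East, West}: service 258 + fixed 107 = 365
{North, West}: Upton→West 38, Sutton→West 40, Dover→North 56, Elton→West 36, Brent→West 120. Service 290; fixed 97; total 387.
{North, South, East, West}: service 230 + fixed 188 = 418
(All 15 nonempty subsets were checked; West only is lowest.)

Open West only; minimum total cost 364.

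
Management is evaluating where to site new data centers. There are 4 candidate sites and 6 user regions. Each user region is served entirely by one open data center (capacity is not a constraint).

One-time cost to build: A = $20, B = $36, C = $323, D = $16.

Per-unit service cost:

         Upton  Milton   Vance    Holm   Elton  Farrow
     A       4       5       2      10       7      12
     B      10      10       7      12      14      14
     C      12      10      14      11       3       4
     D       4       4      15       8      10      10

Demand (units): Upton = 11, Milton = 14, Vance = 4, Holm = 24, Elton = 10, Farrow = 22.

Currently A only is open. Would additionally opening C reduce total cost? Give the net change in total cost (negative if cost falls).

No — net change +107 (cost rises by 107).

Current service cost with {A}: 696.
Adding C: each user region re-picks its cheapest; new service cost 480, saving 216.
Extra fixed cost: 323. Net change = 323 − 216 = 107.
(Totals: 716 → 823.)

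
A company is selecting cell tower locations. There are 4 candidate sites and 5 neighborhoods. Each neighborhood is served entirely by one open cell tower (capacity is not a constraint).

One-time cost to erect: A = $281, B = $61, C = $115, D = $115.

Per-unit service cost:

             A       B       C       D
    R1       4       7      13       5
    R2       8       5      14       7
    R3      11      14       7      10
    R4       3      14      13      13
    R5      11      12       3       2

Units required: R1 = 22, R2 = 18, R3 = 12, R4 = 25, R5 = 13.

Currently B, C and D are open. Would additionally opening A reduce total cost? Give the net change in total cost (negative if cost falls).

No — net change +9 (cost rises by 9).

Current service cost with {B, C, D}: 635.
Adding A: each neighborhood re-picks its cheapest; new service cost 363, saving 272.
Extra fixed cost: 281. Net change = 281 − 272 = 9.
(Totals: 926 → 935.)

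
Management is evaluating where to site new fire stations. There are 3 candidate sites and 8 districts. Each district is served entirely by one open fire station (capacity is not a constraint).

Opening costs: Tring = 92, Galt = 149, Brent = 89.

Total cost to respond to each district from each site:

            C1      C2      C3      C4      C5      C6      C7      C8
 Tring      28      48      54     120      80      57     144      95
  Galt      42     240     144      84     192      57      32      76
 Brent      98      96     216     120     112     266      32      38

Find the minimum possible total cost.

Minimum total cost: 638

For any fixed open set, each district goes to its cheapest open site; total = fixed + service.
{Tring, Brent}: C1→Tring 28, C2→Tring 48, C3→Tring 54, C4→Tring 120, C5→Tring 80, C6→Tring 57, C7→Brent 32, C8→Brent 38. Service 457; fixed 181; total 638.
{Tring, Galt}: C1→Tring 28, C2→Tring 48, C3→Tring 54, C4→Galt 84, C5→Tring 80, C6→Tring 57, C7→Galt 32, C8→Galt 76. Service 459; fixed 241; total 700.
{Tring}: service 626 + fixed 92 = 718
{Tring, Galt, Brent}: C1→Tring 28, C2→Tring 48, C3→Tring 54, C4→Galt 84, C5→Tring 80, C6→Tring 57, C7→Galt 32, C8→Brent 38. Service 421; fixed 330; total 751.
No other subset beats 638.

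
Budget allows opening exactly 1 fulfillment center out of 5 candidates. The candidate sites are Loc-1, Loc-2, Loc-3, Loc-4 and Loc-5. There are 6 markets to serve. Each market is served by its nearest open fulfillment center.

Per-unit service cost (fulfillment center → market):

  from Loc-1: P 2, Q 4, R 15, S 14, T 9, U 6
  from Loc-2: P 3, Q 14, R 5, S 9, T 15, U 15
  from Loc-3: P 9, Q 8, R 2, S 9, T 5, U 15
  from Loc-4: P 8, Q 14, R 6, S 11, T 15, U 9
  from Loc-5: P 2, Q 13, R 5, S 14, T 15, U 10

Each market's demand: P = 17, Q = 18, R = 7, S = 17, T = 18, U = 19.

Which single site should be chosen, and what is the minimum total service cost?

Choose Loc-1 only; total service cost 725.

With exactly 1 open, each market uses its cheapest among the chosen.
{Loc-1}: P→Loc-1 2·17=34, Q→Loc-1 4·18=72, R→Loc-1 15·7=105, S→Loc-1 14·17=238, T→Loc-1 9·18=162, U→Loc-1 6·19=114. Service cost 725.
{Loc-3}: service cost 839
{Loc-5}: service cost 1001
Among all 5 size-1 choices, {Loc-1} is lowest.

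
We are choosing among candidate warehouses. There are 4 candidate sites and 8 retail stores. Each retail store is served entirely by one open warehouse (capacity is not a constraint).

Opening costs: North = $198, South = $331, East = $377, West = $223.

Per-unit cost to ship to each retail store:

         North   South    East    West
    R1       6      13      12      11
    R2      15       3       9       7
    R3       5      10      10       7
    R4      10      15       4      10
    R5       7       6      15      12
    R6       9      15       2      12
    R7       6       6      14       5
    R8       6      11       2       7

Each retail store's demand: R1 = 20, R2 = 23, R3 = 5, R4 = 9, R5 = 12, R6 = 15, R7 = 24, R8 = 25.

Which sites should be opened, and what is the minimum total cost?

For any fixed open set, each retail store goes to its cheapest open site; total = fixed + service.
{North, East}: R1→North 6·20=120, R2→East 9·23=207, R3→North 5·5=25, R4→East 4·9=36, R5→North 7·12=84, R6→East 2·15=30, R7→North 6·24=144, R8→East 2·25=50. Service 696; fixed 575; total 1271.
{North}: R1→North 6·20=120, R2→North 15·23=345, R3→North 5·5=25, R4→North 10·9=90, R5→North 7·12=84, R6→North 9·15=135, R7→North 6·24=144, R8→North 6·25=150. Service 1093; fixed 198; total 1291.
{North, West}: R1→North 6·20=120, R2→West 7·23=161, R3→North 5·5=25, R4→North 10·9=90, R5→North 7·12=84, R6→North 9·15=135, R7→West 5·24=120, R8→North 6·25=150. Service 885; fixed 421; total 1306.
{North, South, East, West}: R1→North 6·20=120, R2→South 3·23=69, R3→North 5·5=25, R4→East 4·9=36, R5→South 6·12=72, R6→East 2·15=30, R7→West 5·24=120, R8→East 2·25=50. Service 522; fixed 1129; total 1651.
No other subset beats 1271.

Open North and East; minimum total cost 1271.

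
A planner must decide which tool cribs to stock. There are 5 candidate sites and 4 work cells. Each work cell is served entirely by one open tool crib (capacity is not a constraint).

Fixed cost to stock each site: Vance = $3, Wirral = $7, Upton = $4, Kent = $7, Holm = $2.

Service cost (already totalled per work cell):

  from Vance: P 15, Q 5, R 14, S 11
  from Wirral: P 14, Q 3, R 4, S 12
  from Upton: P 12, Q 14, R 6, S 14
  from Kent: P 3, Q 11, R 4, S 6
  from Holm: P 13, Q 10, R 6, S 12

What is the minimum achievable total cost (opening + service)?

Minimum total cost: 28

For any fixed open set, each work cell goes to its cheapest open site; total = fixed + service.
{Vance, Kent}: P→Kent 3, Q→Vance 5, R→Kent 4, S→Kent 6. Service 18; fixed 10; total 28.
{Vance, Kent, Holm}: service 18 + fixed 12 = 30
{Wirral, Kent}: service 16 + fixed 14 = 30
{Vance, Wirral, Upton, Kent, Holm}: P→Kent 3, Q→Wirral 3, R→Wirral 4, S→Kent 6. Service 16; fixed 23; total 39.
No other subset beats 28.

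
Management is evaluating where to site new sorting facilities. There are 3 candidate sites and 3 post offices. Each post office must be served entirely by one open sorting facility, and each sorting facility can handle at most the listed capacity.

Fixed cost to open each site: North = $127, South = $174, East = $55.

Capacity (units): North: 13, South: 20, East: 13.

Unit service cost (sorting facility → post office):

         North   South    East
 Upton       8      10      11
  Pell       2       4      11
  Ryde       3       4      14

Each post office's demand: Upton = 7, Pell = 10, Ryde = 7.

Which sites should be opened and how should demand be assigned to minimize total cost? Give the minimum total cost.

Open {South, East}: Upton→East 11·7=77, Pell→South 4·10=40, Ryde→South 4·7=28.
Loads: South carries 17/20, East carries 7/13. Service 145; fixed 229; total 374.
Next best feasible plan costs 419.

Minimum total cost: 374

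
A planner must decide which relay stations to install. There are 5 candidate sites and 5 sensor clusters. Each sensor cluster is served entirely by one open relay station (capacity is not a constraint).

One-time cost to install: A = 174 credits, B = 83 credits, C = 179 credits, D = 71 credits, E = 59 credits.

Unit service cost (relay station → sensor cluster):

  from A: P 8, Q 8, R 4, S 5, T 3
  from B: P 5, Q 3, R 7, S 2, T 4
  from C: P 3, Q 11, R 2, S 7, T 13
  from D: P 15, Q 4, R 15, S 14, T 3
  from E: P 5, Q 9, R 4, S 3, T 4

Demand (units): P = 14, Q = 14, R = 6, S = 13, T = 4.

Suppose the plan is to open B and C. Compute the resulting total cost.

Total cost: 400

Each sensor cluster is assigned to its cheapest site among the open ones.
{B, C}: P→C 3·14=42, Q→B 3·14=42, R→C 2·6=12, S→B 2·13=26, T→B 4·4=16. Service 138; fixed 262; total 400.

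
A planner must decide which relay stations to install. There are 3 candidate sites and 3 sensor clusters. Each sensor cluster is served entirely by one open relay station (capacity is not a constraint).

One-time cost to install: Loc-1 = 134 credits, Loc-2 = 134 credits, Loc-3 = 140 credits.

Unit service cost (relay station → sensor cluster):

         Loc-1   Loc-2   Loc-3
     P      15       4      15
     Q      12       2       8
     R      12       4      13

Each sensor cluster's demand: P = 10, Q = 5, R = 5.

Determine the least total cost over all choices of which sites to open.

Minimum total cost: 204

For any fixed open set, each sensor cluster goes to its cheapest open site; total = fixed + service.
{Loc-2}: P→Loc-2 4·10=40, Q→Loc-2 2·5=10, R→Loc-2 4·5=20. Service 70; fixed 134; total 204.
{Loc-1, Loc-2}: P→Loc-2 4·10=40, Q→Loc-2 2·5=10, R→Loc-2 4·5=20. Service 70; fixed 268; total 338.
{Loc-2, Loc-3}: P→Loc-2 4·10=40, Q→Loc-2 2·5=10, R→Loc-2 4·5=20. Service 70; fixed 274; total 344.
{Loc-1, Loc-2, Loc-3}: P→Loc-2 4·10=40, Q→Loc-2 2·5=10, R→Loc-2 4·5=20. Service 70; fixed 408; total 478.
No other subset beats 204.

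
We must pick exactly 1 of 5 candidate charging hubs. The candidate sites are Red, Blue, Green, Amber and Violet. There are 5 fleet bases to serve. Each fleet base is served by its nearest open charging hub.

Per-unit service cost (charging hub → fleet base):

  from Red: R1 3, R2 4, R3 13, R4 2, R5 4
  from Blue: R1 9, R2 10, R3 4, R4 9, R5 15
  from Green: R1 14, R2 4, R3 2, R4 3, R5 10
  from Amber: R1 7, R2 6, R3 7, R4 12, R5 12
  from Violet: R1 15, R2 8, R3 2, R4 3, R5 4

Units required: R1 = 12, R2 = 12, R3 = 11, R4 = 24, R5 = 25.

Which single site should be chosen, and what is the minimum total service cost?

With exactly 1 open, each fleet base uses its cheapest among the chosen.
{Red}: R1→Red 3·12=36, R2→Red 4·12=48, R3→Red 13·11=143, R4→Red 2·24=48, R5→Red 4·25=100. Service cost 375.
{Violet}: service cost 470
{Green}: service cost 560
Among all 5 size-1 choices, {Red} is lowest.

Choose Red only; total service cost 375.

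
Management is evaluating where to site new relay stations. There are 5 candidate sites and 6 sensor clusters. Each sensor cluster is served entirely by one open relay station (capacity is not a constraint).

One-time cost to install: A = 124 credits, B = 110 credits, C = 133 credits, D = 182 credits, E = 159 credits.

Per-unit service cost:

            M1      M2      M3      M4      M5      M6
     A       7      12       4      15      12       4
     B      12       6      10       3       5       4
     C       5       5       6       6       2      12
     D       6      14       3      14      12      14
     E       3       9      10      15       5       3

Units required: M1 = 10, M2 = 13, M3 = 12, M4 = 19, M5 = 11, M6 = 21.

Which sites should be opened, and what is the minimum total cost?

Open B and C; minimum total cost 593.

For any fixed open set, each sensor cluster goes to its cheapest open site; total = fixed + service.
{B, C}: M1→C 5·10=50, M2→C 5·13=65, M3→C 6·12=72, M4→B 3·19=57, M5→C 2·11=22, M6→B 4·21=84. Service 350; fixed 243; total 593.
{B}: M1→B 12·10=120, M2→B 6·13=78, M3→B 10·12=120, M4→B 3·19=57, M5→B 5·11=55, M6→B 4·21=84. Service 514; fixed 110; total 624.
{A, B}: service 392 + fixed 234 = 626
{A, B, C, D, E}: M1→E 3·10=30, M2→C 5·13=65, M3→D 3·12=36, M4→B 3·19=57, M5→C 2·11=22, M6→E 3·21=63. Service 273; fixed 708; total 981.
No other subset beats 593.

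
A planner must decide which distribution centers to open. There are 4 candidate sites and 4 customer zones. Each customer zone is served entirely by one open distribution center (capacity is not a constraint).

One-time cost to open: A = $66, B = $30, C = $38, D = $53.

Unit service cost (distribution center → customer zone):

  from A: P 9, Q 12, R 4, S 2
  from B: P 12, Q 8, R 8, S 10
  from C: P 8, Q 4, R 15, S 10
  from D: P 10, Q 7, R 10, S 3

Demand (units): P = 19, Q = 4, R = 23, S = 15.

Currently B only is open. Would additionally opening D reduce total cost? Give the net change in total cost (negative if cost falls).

Current service cost with {B}: 594.
Adding D: each customer zone re-picks its cheapest; new service cost 447, saving 147.
Extra fixed cost: 53. Net change = 53 − 147 = -94.
(Totals: 624 → 530.)

Yes — net change −94 (cost falls by 94).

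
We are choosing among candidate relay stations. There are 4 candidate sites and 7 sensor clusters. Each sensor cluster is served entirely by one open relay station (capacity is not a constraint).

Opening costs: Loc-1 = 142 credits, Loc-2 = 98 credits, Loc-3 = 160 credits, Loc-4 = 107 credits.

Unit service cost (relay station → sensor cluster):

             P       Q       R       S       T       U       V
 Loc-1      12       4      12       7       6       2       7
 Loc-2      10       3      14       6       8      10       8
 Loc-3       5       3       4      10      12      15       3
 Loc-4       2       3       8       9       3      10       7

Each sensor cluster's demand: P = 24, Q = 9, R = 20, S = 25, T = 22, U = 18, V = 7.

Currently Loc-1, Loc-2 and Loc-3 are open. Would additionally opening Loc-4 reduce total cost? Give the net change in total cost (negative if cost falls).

Current service cost with {Loc-1, Loc-2, Loc-3}: 566.
Adding Loc-4: each sensor cluster re-picks its cheapest; new service cost 428, saving 138.
Extra fixed cost: 107. Net change = 107 − 138 = -31.
(Totals: 966 → 935.)

Yes — net change −31 (cost falls by 31).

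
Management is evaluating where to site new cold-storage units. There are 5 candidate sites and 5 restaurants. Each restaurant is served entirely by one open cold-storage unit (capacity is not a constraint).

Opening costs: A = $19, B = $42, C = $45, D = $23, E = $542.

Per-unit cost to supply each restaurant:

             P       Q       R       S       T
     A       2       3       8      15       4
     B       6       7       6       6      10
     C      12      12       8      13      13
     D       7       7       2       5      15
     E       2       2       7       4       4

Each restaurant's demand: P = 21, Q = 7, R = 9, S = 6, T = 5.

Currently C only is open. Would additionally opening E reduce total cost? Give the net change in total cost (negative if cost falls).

Current service cost with {C}: 551.
Adding E: each restaurant re-picks its cheapest; new service cost 163, saving 388.
Extra fixed cost: 542. Net change = 542 − 388 = 154.
(Totals: 596 → 750.)

No — net change +154 (cost rises by 154).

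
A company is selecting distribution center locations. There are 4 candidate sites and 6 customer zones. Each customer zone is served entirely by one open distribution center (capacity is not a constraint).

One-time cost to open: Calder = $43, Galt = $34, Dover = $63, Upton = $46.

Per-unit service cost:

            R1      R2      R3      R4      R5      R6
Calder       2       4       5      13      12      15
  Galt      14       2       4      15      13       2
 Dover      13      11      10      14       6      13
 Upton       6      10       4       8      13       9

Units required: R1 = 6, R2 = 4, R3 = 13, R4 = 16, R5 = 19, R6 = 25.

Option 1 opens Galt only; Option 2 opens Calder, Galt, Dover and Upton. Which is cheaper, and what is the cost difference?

Option 2 is cheaper by 165.

Option 1: {Galt}: R1→Galt 14·6=84, R2→Galt 2·4=8, R3→Galt 4·13=52, R4→Galt 15·16=240, R5→Galt 13·19=247, R6→Galt 2·25=50. Service 681; fixed 34; total 715.
Option 2: {Calder, Galt, Dover, Upton}: R1→Calder 2·6=12, R2→Galt 2·4=8, R3→Galt 4·13=52, R4→Upton 8·16=128, R5→Dover 6·19=114, R6→Galt 2·25=50. Service 364; fixed 186; total 550.
Difference: |715 − 550| = 165.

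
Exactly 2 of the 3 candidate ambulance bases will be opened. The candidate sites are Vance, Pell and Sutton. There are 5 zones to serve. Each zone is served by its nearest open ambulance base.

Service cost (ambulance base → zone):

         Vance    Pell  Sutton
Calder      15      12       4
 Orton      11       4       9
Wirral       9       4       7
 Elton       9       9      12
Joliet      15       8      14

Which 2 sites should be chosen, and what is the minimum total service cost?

With exactly 2 open, each zone uses its cheapest among the chosen.
{Pell, Sutton}: Calder→Sutton 4, Orton→Pell 4, Wirral→Pell 4, Elton→Pell 9, Joliet→Pell 8. Service cost 29.
{Vance, Pell}: service cost 37
{Vance, Sutton}: service cost 43
Among all 3 size-2 choices, {Pell, Sutton} is lowest.

Choose Pell and Sutton; total service cost 29.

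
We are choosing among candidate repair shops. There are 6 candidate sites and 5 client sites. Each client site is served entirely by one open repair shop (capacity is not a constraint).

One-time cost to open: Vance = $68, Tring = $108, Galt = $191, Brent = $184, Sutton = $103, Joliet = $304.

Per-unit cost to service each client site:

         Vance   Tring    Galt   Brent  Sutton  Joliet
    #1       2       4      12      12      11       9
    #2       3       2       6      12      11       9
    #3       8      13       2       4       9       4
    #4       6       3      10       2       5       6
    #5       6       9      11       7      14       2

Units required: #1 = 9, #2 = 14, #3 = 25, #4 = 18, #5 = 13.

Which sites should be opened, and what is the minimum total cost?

Open Vance only; minimum total cost 514.

For any fixed open set, each client site goes to its cheapest open site; total = fixed + service.
{Vance}: #1→Vance 2·9=18, #2→Vance 3·14=42, #3→Vance 8·25=200, #4→Vance 6·18=108, #5→Vance 6·13=78. Service 446; fixed 68; total 514.
{Vance, Brent}: #1→Vance 2·9=18, #2→Vance 3·14=42, #3→Brent 4·25=100, #4→Brent 2·18=36, #5→Vance 6·13=78. Service 274; fixed 252; total 526.
{Vance, Tring}: service 378 + fixed 176 = 554
{Vance, Tring, Galt, Brent, Sutton, Joliet}: service 158 + fixed 958 = 1116
No other subset beats 514.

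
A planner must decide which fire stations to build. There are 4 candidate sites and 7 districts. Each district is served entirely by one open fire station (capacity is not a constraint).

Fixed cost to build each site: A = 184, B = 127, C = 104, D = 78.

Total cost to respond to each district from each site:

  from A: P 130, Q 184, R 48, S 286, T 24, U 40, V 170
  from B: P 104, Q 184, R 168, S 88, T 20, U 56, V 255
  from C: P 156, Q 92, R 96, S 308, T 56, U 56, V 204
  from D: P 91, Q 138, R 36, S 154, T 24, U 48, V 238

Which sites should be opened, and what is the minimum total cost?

Open D only; minimum total cost 807.

For any fixed open set, each district goes to its cheapest open site; total = fixed + service.
{D}: P→D 91, Q→D 138, R→D 36, S→D 154, T→D 24, U→D 48, V→D 238. Service 729; fixed 78; total 807.
{C, D}: P→D 91, Q→C 92, R→D 36, S→D 154, T→D 24, U→D 48, V→C 204. Service 649; fixed 182; total 831.
{B, D}: service 659 + fixed 205 = 864
{A, B, C, D}: service 537 + fixed 493 = 1030
No other subset beats 807.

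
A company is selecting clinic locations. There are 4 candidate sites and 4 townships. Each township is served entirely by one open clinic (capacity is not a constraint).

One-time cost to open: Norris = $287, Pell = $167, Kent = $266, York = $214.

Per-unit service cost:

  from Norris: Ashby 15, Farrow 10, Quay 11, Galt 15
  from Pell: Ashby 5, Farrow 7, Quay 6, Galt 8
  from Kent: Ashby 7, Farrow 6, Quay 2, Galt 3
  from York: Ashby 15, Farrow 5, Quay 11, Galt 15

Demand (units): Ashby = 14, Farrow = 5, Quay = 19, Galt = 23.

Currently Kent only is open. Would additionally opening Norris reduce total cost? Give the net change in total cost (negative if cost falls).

Current service cost with {Kent}: 235.
Adding Norris: each township re-picks its cheapest; new service cost 235, saving 0.
Extra fixed cost: 287. Net change = 287 − 0 = 287.
(Totals: 501 → 788.)

No — net change +287 (cost rises by 287).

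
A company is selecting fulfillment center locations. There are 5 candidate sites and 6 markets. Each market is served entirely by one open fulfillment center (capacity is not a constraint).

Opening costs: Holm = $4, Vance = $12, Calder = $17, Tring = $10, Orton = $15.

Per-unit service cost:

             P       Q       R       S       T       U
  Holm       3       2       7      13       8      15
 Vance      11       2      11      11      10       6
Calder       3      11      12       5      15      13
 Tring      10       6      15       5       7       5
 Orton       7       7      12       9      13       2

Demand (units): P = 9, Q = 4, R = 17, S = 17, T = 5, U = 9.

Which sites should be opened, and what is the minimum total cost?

For any fixed open set, each market goes to its cheapest open site; total = fixed + service.
{Holm, Tring, Orton}: P→Holm 3·9=27, Q→Holm 2·4=8, R→Holm 7·17=119, S→Tring 5·17=85, T→Tring 7·5=35, U→Orton 2·9=18. Service 292; fixed 29; total 321.
{Holm, Vance, Tring, Orton}: service 292 + fixed 41 = 333
{Holm, Calder, Orton}: service 297 + fixed 36 = 333
{Holm, Vance, Calder, Tring, Orton}: P→Holm 3·9=27, Q→Holm 2·4=8, R→Holm 7·17=119, S→Calder 5·17=85, T→Tring 7·5=35, U→Orton 2·9=18. Service 292; fixed 58; total 350.
No other subset beats 321.

Open Holm, Tring and Orton; minimum total cost 321.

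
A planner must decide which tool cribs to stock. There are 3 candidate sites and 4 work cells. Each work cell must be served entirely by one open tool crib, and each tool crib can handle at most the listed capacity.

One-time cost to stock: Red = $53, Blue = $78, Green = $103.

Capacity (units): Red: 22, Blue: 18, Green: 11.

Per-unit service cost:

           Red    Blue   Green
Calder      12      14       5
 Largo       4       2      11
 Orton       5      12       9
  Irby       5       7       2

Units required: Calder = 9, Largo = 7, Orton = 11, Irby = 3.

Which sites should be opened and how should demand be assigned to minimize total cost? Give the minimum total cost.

Open {Red, Green}: Calder→Green 5·9=45, Largo→Red 4·7=28, Orton→Red 5·11=55, Irby→Red 5·3=15.
Loads: Red carries 21/22, Green carries 9/11. Service 143; fixed 156; total 299.
Next best feasible plan costs 329.

Minimum total cost: 299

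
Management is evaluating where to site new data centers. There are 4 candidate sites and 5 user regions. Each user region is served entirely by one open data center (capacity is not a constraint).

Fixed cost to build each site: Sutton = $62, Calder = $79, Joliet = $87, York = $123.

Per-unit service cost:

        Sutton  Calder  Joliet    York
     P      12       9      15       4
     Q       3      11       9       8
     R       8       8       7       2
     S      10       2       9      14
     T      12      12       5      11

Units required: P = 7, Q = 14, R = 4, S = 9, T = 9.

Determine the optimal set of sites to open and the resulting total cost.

For any fixed open set, each user region goes to its cheapest open site; total = fixed + service.
{Sutton, Calder}: P→Calder 9·7=63, Q→Sutton 3·14=42, R→Sutton 8·4=32, S→Calder 2·9=18, T→Sutton 12·9=108. Service 263; fixed 141; total 404.
{Sutton}: service 356 + fixed 62 = 418
{Sutton, Calder, Joliet}: service 196 + fixed 228 = 424
{Sutton, Calder, Joliet, York}: P→York 4·7=28, Q→Sutton 3·14=42, R→York 2·4=8, S→Calder 2·9=18, T→Joliet 5·9=45. Service 141; fixed 351; total 492.
No other subset beats 404.

Open Sutton and Calder; minimum total cost 404.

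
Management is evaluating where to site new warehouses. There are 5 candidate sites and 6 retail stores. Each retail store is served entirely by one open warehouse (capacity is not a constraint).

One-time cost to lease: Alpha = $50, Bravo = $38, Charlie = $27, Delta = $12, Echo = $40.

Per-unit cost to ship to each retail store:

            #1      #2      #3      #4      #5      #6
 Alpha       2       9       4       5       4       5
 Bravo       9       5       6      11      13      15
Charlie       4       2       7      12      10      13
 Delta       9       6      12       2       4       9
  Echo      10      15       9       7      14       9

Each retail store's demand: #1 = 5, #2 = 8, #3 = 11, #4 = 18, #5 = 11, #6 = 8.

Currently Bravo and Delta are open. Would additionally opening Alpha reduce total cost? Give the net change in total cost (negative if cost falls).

Yes — net change −39 (cost falls by 39).

Current service cost with {Bravo, Delta}: 303.
Adding Alpha: each retail store re-picks its cheapest; new service cost 214, saving 89.
Extra fixed cost: 50. Net change = 50 − 89 = -39.
(Totals: 353 → 314.)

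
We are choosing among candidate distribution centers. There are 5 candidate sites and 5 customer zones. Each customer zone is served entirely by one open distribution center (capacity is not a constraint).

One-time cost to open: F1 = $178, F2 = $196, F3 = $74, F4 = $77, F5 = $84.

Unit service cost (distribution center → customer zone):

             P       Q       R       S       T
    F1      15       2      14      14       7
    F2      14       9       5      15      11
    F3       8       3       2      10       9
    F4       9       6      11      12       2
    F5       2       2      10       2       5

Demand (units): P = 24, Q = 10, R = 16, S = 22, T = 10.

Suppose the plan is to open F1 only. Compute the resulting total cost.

Each customer zone is assigned to its cheapest site among the open ones.
{F1}: P→F1 15·24=360, Q→F1 2·10=20, R→F1 14·16=224, S→F1 14·22=308, T→F1 7·10=70. Service 982; fixed 178; total 1160.

Total cost: 1160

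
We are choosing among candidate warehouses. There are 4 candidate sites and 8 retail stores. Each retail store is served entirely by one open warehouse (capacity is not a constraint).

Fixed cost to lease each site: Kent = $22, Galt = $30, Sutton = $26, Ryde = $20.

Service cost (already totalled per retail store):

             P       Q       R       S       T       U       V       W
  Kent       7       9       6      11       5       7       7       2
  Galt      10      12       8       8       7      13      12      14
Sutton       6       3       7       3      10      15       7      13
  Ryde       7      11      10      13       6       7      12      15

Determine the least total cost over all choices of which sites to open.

For any fixed open set, each retail store goes to its cheapest open site; total = fixed + service.
{Kent}: P→Kent 7, Q→Kent 9, R→Kent 6, S→Kent 11, T→Kent 5, U→Kent 7, V→Kent 7, W→Kent 2. Service 54; fixed 22; total 76.
{Kent, Sutton}: P→Sutton 6, Q→Sutton 3, R→Kent 6, S→Sutton 3, T→Kent 5, U→Kent 7, V→Kent 7, W→Kent 2. Service 39; fixed 48; total 87.
{Sutton}: service 64 + fixed 26 = 90
{Kent, Galt, Sutton, Ryde}: service 39 + fixed 98 = 137
No other subset beats 76.

Minimum total cost: 76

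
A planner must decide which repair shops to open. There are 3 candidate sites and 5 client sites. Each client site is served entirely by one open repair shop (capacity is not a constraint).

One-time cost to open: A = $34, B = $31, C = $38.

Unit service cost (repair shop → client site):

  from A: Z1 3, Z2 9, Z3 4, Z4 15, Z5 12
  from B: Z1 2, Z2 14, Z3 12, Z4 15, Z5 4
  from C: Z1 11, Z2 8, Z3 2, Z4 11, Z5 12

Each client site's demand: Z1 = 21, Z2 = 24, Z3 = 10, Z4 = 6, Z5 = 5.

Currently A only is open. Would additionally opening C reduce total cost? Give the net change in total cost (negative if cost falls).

Current service cost with {A}: 469.
Adding C: each client site re-picks its cheapest; new service cost 401, saving 68.
Extra fixed cost: 38. Net change = 38 − 68 = -30.
(Totals: 503 → 473.)

Yes — net change −30 (cost falls by 30).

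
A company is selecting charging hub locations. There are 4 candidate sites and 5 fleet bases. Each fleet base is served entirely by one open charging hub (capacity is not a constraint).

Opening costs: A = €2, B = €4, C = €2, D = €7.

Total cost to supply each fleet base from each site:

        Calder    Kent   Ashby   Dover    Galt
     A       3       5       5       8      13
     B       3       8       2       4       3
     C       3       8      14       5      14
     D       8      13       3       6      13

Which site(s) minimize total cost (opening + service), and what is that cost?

For any fixed open set, each fleet base goes to its cheapest open site; total = fixed + service.
{A, B}: Calder→A 3, Kent→A 5, Ashby→B 2, Dover→B 4, Galt→B 3. Service 17; fixed 6; total 23.
{B}: service 20 + fixed 4 = 24
{A, B, C}: service 17 + fixed 8 = 25
{A, B, C, D}: Calder→A 3, Kent→A 5, Ashby→B 2, Dover→B 4, Galt→B 3. Service 17; fixed 15; total 32.
No other subset beats 23.

Open A and B; minimum total cost 23.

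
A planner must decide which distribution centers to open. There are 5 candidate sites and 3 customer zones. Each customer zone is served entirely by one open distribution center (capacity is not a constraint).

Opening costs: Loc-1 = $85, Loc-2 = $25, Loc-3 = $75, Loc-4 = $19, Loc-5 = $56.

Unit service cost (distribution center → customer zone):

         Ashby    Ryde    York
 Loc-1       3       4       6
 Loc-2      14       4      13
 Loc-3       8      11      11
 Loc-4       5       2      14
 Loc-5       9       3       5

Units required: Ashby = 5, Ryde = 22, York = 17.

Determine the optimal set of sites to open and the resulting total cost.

Open Loc-4 and Loc-5; minimum total cost 229.

For any fixed open set, each customer zone goes to its cheapest open site; total = fixed + service.
{Loc-4, Loc-5}: Ashby→Loc-4 5·5=25, Ryde→Loc-4 2·22=44, York→Loc-5 5·17=85. Service 154; fixed 75; total 229.
{Loc-5}: service 196 + fixed 56 = 252
{Loc-2, Loc-4, Loc-5}: service 154 + fixed 100 = 254
{Loc-1, Loc-2, Loc-3, Loc-4, Loc-5}: service 144 + fixed 260 = 404
No other subset beats 229.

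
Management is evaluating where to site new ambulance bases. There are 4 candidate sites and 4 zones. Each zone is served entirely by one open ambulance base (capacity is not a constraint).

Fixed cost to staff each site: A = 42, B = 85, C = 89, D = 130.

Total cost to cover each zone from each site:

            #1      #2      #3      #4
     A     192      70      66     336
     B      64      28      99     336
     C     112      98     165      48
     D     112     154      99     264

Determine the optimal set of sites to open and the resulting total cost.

For any fixed open set, each zone goes to its cheapest open site; total = fixed + service.
{B, C}: #1→B 64, #2→B 28, #3→B 99, #4→C 48. Service 239; fixed 174; total 413.
{A, B, C}: service 206 + fixed 216 = 422
{A, C}: service 296 + fixed 131 = 427
{A, B, C, D}: service 206 + fixed 346 = 552
No other subset beats 413.

Open B and C; minimum total cost 413.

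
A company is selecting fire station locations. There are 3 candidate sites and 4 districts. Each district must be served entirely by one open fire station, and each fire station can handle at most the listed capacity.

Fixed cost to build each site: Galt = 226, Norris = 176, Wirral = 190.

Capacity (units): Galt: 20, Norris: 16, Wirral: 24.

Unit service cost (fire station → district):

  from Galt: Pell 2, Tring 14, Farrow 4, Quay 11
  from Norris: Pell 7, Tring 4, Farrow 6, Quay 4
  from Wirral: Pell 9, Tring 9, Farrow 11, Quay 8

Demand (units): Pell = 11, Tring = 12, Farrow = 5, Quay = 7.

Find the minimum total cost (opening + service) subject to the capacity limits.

Minimum total cost: 622

Open {Galt, Wirral}: Pell→Galt 2·11=22, Tring→Wirral 9·12=108, Farrow→Galt 4·5=20, Quay→Wirral 8·7=56.
Loads: Galt carries 16/20, Wirral carries 19/24. Service 206; fixed 416; total 622.
Next best feasible plan costs 624.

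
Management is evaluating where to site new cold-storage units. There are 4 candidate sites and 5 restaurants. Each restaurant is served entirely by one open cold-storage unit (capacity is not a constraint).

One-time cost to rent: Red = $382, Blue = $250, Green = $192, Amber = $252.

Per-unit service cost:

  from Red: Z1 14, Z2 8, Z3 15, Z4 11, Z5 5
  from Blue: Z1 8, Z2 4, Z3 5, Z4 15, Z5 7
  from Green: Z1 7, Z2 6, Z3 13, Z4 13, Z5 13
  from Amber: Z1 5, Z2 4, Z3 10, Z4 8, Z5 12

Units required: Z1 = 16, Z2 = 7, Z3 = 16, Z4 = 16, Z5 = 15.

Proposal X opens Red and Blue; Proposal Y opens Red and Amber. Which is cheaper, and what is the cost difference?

Proposal X: {Red, Blue}: Z1→Blue 8·16=128, Z2→Blue 4·7=28, Z3→Blue 5·16=80, Z4→Red 11·16=176, Z5→Red 5·15=75. Service 487; fixed 632; total 1119.
Proposal Y: {Red, Amber}: Z1→Amber 5·16=80, Z2→Amber 4·7=28, Z3→Amber 10·16=160, Z4→Amber 8·16=128, Z5→Red 5·15=75. Service 471; fixed 634; total 1105.
Difference: |1119 − 1105| = 14.

Proposal Y is cheaper by 14.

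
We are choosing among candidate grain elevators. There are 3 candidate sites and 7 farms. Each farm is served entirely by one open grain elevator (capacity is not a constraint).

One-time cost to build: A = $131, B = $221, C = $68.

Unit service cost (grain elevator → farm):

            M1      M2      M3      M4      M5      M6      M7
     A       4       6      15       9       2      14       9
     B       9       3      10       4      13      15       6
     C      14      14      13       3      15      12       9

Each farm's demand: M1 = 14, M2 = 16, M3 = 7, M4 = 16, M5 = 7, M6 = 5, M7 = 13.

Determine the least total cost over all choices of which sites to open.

For any fixed open set, each farm goes to its cheapest open site; total = fixed + service.
{A, C}: M1→A 4·14=56, M2→A 6·16=96, M3→C 13·7=91, M4→C 3·16=48, M5→A 2·7=14, M6→C 12·5=60, M7→A 9·13=117. Service 482; fixed 199; total 681.
{A}: M1→A 4·14=56, M2→A 6·16=96, M3→A 15·7=105, M4→A 9·16=144, M5→A 2·7=14, M6→A 14·5=70, M7→A 9·13=117. Service 602; fixed 131; total 733.
{A, B}: service 400 + fixed 352 = 752
{A, B, C}: M1→A 4·14=56, M2→B 3·16=48, M3→B 10·7=70, M4→C 3·16=48, M5→A 2·7=14, M6→C 12·5=60, M7→B 6·13=78. Service 374; fixed 420; total 794.
No other subset beats 681.

Minimum total cost: 681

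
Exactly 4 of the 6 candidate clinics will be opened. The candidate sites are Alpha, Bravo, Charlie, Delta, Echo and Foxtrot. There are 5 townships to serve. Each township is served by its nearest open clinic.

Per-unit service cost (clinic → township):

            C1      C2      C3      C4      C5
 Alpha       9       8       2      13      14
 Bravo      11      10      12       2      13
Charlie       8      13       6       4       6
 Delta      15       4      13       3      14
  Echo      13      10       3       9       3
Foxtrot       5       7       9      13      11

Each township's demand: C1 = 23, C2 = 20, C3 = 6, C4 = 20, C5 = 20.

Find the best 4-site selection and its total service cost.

Choose Bravo, Delta, Echo and Foxtrot; total service cost 313.

With exactly 4 open, each township uses its cheapest among the chosen.
{Bravo, Delta, Echo, Foxtrot}: C1→Foxtrot 5·23=115, C2→Delta 4·20=80, C3→Echo 3·6=18, C4→Bravo 2·20=40, C5→Echo 3·20=60. Service cost 313.
{Alpha, Delta, Echo, Foxtrot}: service cost 327
{Charlie, Delta, Echo, Foxtrot}: service cost 333
Among all 15 size-4 choices, {Bravo, Delta, Echo, Foxtrot} is lowest.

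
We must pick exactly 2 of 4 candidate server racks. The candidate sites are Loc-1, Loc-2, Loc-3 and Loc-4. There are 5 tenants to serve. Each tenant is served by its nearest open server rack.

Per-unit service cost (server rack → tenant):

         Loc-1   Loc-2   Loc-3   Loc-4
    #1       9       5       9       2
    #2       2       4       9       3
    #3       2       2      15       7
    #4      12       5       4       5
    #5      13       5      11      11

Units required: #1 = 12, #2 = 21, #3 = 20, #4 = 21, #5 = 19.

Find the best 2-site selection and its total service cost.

Choose Loc-2 and Loc-4; total service cost 327.

With exactly 2 open, each tenant uses its cheapest among the chosen.
{Loc-2, Loc-4}: #1→Loc-4 2·12=24, #2→Loc-4 3·21=63, #3→Loc-2 2·20=40, #4→Loc-2 5·21=105, #5→Loc-2 5·19=95. Service cost 327.
{Loc-1, Loc-2}: service cost 342
{Loc-2, Loc-3}: service cost 363
Among all 6 size-2 choices, {Loc-2, Loc-4} is lowest.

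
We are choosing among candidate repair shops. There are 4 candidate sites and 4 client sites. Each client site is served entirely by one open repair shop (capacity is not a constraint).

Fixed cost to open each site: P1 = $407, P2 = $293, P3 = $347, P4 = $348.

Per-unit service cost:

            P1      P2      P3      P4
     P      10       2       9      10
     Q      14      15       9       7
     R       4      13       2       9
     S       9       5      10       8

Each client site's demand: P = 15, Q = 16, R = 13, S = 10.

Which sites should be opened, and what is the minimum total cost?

Open P3 only; minimum total cost 752.

For any fixed open set, each client site goes to its cheapest open site; total = fixed + service.
{P3}: P→P3 9·15=135, Q→P3 9·16=144, R→P3 2·13=26, S→P3 10·10=100. Service 405; fixed 347; total 752.
{P2}: service 489 + fixed 293 = 782
{P4}: service 459 + fixed 348 = 807
{P1, P2, P3, P4}: P→P2 2·15=30, Q→P4 7·16=112, R→P3 2·13=26, S→P2 5·10=50. Service 218; fixed 1395; total 1613.
No other subset beats 752.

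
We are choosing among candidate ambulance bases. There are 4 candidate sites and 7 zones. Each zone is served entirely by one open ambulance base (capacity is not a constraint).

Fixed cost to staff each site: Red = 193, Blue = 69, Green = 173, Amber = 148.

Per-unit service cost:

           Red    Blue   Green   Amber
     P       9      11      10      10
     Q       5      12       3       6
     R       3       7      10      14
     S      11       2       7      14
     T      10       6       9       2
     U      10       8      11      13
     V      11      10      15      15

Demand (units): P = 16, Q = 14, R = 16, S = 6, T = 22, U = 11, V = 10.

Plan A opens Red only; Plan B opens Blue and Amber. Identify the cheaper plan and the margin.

Plan B is cheaper by 144.

Plan A: {Red}: P→Red 9·16=144, Q→Red 5·14=70, R→Red 3·16=48, S→Red 11·6=66, T→Red 10·22=220, U→Red 10·11=110, V→Red 11·10=110. Service 768; fixed 193; total 961.
Plan B: {Blue, Amber}: P→Amber 10·16=160, Q→Amber 6·14=84, R→Blue 7·16=112, S→Blue 2·6=12, T→Amber 2·22=44, U→Blue 8·11=88, V→Blue 10·10=100. Service 600; fixed 217; total 817.
Difference: |961 − 817| = 144.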